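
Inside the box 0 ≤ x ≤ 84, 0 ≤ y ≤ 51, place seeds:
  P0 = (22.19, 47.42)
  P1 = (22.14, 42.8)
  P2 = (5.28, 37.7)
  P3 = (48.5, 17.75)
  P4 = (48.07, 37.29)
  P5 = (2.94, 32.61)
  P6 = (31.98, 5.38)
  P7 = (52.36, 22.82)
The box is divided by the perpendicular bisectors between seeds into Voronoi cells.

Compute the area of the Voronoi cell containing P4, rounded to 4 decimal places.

1. box [0,84]×[0,51]: [(0, 0) (84, 0) (84, 51) (0, 51)]
2. ⊥bis P4·P0 via (35.13,42.355): [(18.5513, 0) (84, 0) (84, 51) (38.5138, 51)]  |A|=2828.8383
3. ⊥bis P4·P1 via (35.105,40.045): [(36.1491, 44.9587) (26.5956, 0) (84, 0) (84, 51) (38.5138, 51)]  |A|=2648.0076
4. ⊥bis P4·P2 via (26.675,37.495): [(36.1491, 44.9587) (26.5956, 0) (84, 0) (84, 51) (38.5138, 51)]  |A|=2648.0076
5. ⊥bis P4·P3 via (48.285,27.52): [(36.1491, 44.9587) (32.3691, 27.1698) (84, 28.3059) (84, 51) (38.5138, 51)]  |A|=1137.4452
6. ⊥bis P4·P5 via (25.505,34.95): [(36.1491, 44.9587) (32.3691, 27.1698) (84, 28.3059) (84, 51) (38.5138, 51)]  |A|=1137.4452
7. ⊥bis P4·P6 via (40.025,21.335): [(36.1491, 44.9587) (32.3691, 27.1698) (84, 28.3059) (84, 51) (38.5138, 51)]  |A|=1137.4452
8. ⊥bis P4·P7 via (50.215,30.055): [(36.1491, 44.9587) (32.3691, 27.1698) (41.1337, 27.3626) (84, 40.0714) (84, 51) (38.5138, 51)]  |A|=885.2742
9. canonical 6-gon: [(36.1491, 44.9587) (32.3691, 27.1698) (41.1337, 27.3626) (84, 40.0714) (84, 51) (38.5138, 51)]
10. shoelace: 885.2742

Area of P4's cell: 885.2742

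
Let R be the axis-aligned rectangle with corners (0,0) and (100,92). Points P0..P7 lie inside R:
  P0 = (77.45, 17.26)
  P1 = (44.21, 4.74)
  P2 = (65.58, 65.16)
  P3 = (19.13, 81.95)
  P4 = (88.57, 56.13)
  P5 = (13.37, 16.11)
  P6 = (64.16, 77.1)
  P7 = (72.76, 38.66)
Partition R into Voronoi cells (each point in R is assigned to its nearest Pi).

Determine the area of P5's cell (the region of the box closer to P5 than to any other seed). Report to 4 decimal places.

1. box [0,100]×[0,92]: [(0, 0) (100, 0) (100, 92) (0, 92)]
2. ⊥bis P5·P0 via (45.41,16.685): [(0, 0) (45.7094, 0) (44.0584, 92) (0, 92)]  |A|=4129.3191
3. ⊥bis P5·P1 via (28.79,10.425): [(0, 0) (24.9465, 0) (44.7457, 53.7032) (44.0584, 92) (0, 92)]  |A|=3571.8028
4. ⊥bis P5·P2 via (39.475,40.635): [(0, 82.6531) (0, 0) (24.9465, 0) (39.8001, 40.2889)]  |A|=2147.3378
5. ⊥bis P5·P3 via (16.25,49.03): [(32.9616, 47.568) (0, 50.4516) (0, 0) (24.9465, 0) (39.8001, 40.2889)]  |A|=1616.6306
6. ⊥bis P5·P4 via (50.97,36.12): [(32.9616, 47.568) (0, 50.4516) (0, 0) (24.9465, 0) (39.8001, 40.2889)]  |A|=1616.6306
7. ⊥bis P5·P6 via (38.765,46.605): [(32.9616, 47.568) (0, 50.4516) (0, 0) (24.9465, 0) (39.8001, 40.2889)]  |A|=1616.6306
8. ⊥bis P5·P7 via (43.065,27.385): [(37.0567, 43.2091) (32.9616, 47.568) (0, 50.4516) (0, 0) (24.9465, 0) (38.9948, 38.1046)]  |A|=1612.4585
9. canonical 6-gon: [(37.0567, 43.2091) (32.9616, 47.568) (0, 50.4516) (0, 0) (24.9465, 0) (38.9948, 38.1046)]
10. shoelace: 1612.4585

Area of P5's cell: 1612.4585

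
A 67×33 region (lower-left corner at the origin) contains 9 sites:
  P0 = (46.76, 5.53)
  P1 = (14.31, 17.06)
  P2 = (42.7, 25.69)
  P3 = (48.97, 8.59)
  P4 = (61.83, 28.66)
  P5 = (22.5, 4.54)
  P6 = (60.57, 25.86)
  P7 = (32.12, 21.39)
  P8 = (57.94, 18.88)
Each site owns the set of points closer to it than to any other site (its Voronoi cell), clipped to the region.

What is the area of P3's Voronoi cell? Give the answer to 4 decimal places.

Area of P3's cell: 213.5065

1. box [0,67]×[0,33]: [(0, 0) (67, 0) (67, 33) (0, 33)]
2. ⊥bis P3·P0 via (47.865,7.06): [(57.6404, 0) (67, 0) (67, 33) (11.9481, 33)]  |A|=1062.7904
3. ⊥bis P3·P1 via (31.64,12.825): [(32.8765, 17.885) (57.6404, 0) (67, 0) (67, 33) (36.5702, 33)]  |A|=876.7084
4. ⊥bis P3·P2 via (45.835,17.14): [(37.9243, 14.2394) (57.6404, 0) (67, 0) (67, 24.9005)]  |A|=428.6376
5. ⊥bis P3·P4 via (55.4,18.625): [(53.3927, 19.9112) (37.9243, 14.2394) (57.6404, 0) (67, 0) (67, 11.1922)]  |A|=335.3715
6. ⊥bis P3·P5 via (35.735,6.565): [(53.3927, 19.9112) (37.9243, 14.2394) (57.6404, 0) (67, 0) (67, 11.1922)]  |A|=335.3715
7. ⊥bis P3·P6 via (54.77,17.225): [(51.6967, 19.2893) (37.9243, 14.2394) (57.6404, 0) (67, 0) (67, 9.0103)]  |A|=307.0513
8. ⊥bis P3·P7 via (40.545,14.99): [(51.6967, 19.2893) (40.7665, 15.2815) (39.2484, 13.2831) (57.6404, 0) (67, 0) (67, 9.0103)]  |A|=305.0024
9. ⊥bis P3·P8 via (53.455,13.735): [(48.4493, 18.0986) (40.7665, 15.2815) (39.2484, 13.2831) (57.6404, 0) (67, 0) (67, 1.9276)]  |A|=213.5065
10. canonical 6-gon: [(48.4493, 18.0986) (40.7665, 15.2815) (39.2484, 13.2831) (57.6404, 0) (67, 0) (67, 1.9276)]
11. shoelace: 213.5065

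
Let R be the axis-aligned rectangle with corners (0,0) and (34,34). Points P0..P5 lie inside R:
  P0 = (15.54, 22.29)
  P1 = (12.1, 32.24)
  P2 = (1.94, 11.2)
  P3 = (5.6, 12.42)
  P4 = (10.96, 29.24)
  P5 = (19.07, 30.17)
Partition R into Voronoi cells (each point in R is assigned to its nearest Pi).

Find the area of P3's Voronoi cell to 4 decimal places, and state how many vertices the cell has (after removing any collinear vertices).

Area of P3's cell: 285.2360 (5 vertices)

1. box [0,34]×[0,34]: [(0, 0) (34, 0) (34, 34) (0, 34)]
2. ⊥bis P3·P0 via (10.57,17.355): [(0, 28) (0, 0) (27.8028, 0)]  |A|=389.2385
3. ⊥bis P3·P1 via (8.85,22.33): [(4.0751, 23.8959) (0, 25.2324) (0, 0) (27.8028, 0)]  |A|=383.5993
4. ⊥bis P3·P2 via (3.77,11.81): [(4.0751, 23.8959) (0, 25.2324) (0, 23.12) (7.7067, 0) (27.8028, 0)]  |A|=294.5102
5. ⊥bis P3·P4 via (8.28,20.83): [(6.5823, 21.371) (0, 23.4686) (0, 23.12) (7.7067, 0) (27.8028, 0)]  |A|=285.236
6. ⊥bis P3·P5 via (12.335,21.295): [(6.5823, 21.371) (0, 23.4686) (0, 23.12) (7.7067, 0) (27.8028, 0)]  |A|=285.236
7. canonical 5-gon: [(6.5823, 21.371) (0, 23.4686) (0, 23.12) (7.7067, 0) (27.8028, 0)]
8. shoelace: 285.236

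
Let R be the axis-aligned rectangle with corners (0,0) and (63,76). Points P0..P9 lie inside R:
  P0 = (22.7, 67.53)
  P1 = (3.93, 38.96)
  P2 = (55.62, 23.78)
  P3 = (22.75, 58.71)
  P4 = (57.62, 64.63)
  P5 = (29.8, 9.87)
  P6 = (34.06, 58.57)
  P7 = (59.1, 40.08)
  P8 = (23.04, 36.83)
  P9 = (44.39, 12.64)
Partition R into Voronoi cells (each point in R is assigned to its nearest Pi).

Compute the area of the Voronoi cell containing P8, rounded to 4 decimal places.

Area of P8's cell: 622.0578

1. box [0,63]×[0,76]: [(0, 0) (63, 0) (63, 76) (0, 76)]
2. ⊥bis P8·P0 via (22.87,52.18): [(0, 51.9267) (0, 0) (63, 0) (63, 52.6244)]  |A|=3293.3613
3. ⊥bis P8·P1 via (13.485,37.895): [(15.0676, 52.0936) (9.2612, 0) (63, 0) (63, 52.6244)]  |A|=2660.9313
4. ⊥bis P8·P2 via (39.33,30.305): [(48.2045, 52.4606) (15.0676, 52.0936) (9.2612, 0) (27.1913, 0)]  |A|=1332.3544
5. ⊥bis P8·P3 via (22.895,47.77): [(46.4507, 48.0822) (14.5734, 47.6597) (9.2612, 0) (27.1913, 0)]  |A|=1189.5677
6. ⊥bis P8·P4 via (40.33,50.73): [(45.1231, 44.7679) (42.5007, 48.0299) (14.5734, 47.6597) (9.2612, 0) (27.1913, 0)]  |A|=1183.0567
7. ⊥bis P8·P5 via (26.42,23.35): [(37.6745, 26.172) (45.1231, 44.7679) (42.5007, 48.0299) (14.5734, 47.6597) (11.4453, 19.5952)]  |A|=698.6232
8. ⊥bis P8·P6 via (28.55,47.7): [(37.6745, 26.172) (43.3023, 40.2221) (28.2713, 47.8413) (14.5734, 47.6597) (11.4453, 19.5952)]  |A|=634.0672
9. ⊥bis P8·P7 via (41.07,38.455): [(37.6745, 26.172) (41.35, 35.3481) (40.7962, 41.4924) (28.2713, 47.8413) (14.5734, 47.6597) (11.4453, 19.5952)]  |A|=626.7199
10. ⊥bis P8·P9 via (33.715,24.735): [(34.4179, 25.3554) (38.9494, 29.3549) (41.35, 35.3481) (40.7962, 41.4924) (28.2713, 47.8413) (14.5734, 47.6597) (11.4453, 19.5952)]  |A|=622.0578
11. canonical 7-gon: [(34.4179, 25.3554) (38.9494, 29.3549) (41.35, 35.3481) (40.7962, 41.4924) (28.2713, 47.8413) (14.5734, 47.6597) (11.4453, 19.5952)]
12. shoelace: 622.0578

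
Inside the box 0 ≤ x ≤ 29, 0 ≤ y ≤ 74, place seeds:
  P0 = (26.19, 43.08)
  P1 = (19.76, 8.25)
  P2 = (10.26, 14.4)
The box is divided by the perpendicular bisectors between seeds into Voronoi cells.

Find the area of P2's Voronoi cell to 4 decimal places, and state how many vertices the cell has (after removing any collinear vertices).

Area of P2's cell: 567.0190 (4 vertices)

1. box [0,29]×[0,74]: [(0, 0) (29, 0) (29, 74) (0, 74)]
2. ⊥bis P2·P0 via (18.225,28.74): [(0, 38.8629) (0, 0) (29, 0) (29, 22.7551)]  |A|=893.4613
3. ⊥bis P2·P1 via (15.01,11.325): [(24.1525, 25.4476) (0, 38.8629) (0, 0) (7.6786, 0)]  |A|=567.019
4. canonical 4-gon: [(24.1525, 25.4476) (0, 38.8629) (0, 0) (7.6786, 0)]
5. shoelace: 567.019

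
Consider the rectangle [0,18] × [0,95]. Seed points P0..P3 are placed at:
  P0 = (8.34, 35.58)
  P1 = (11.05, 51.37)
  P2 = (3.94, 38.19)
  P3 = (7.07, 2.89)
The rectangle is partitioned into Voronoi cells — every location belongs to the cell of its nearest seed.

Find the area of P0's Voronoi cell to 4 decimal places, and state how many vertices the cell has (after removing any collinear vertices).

Area of P0's cell: 346.1961 (5 vertices)

1. box [0,18]×[0,95]: [(0, 0) (18, 0) (18, 95) (0, 95)]
2. ⊥bis P0·P1 via (9.695,43.475): [(0, 45.1389) (0, 0) (18, 0) (18, 42.0496)]  |A|=784.6971
3. ⊥bis P0·P2 via (6.14,36.885): [(10.0164, 43.4198) (0, 26.534) (0, 0) (18, 0) (18, 42.0496)]  |A|=691.5205
4. ⊥bis P0·P3 via (7.705,19.235): [(10.0164, 43.4198) (0, 26.534) (0, 19.5343) (18, 18.835) (18, 42.0496)]  |A|=346.1961
5. canonical 5-gon: [(10.0164, 43.4198) (0, 26.534) (0, 19.5343) (18, 18.835) (18, 42.0496)]
6. shoelace: 346.1961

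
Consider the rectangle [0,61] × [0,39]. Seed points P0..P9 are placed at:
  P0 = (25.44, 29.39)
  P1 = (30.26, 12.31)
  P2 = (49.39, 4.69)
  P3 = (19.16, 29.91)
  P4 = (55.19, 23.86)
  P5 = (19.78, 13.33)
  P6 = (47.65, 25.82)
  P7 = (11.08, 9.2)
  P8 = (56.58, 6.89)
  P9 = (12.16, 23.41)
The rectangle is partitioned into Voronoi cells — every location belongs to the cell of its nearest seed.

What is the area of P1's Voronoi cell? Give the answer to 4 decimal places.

Area of P1's cell: 317.9436

1. box [0,61]×[0,39]: [(0, 0) (61, 0) (61, 39) (0, 39)]
2. ⊥bis P1·P0 via (27.85,20.85): [(0, 12.9907) (0, 0) (61, 0) (61, 30.205)]  |A|=1317.4679
3. ⊥bis P1·P2 via (39.825,8.5): [(46.8839, 26.2214) (0, 12.9907) (0, 0) (36.4392, 0)]  |A|=782.2708
4. ⊥bis P1·P3 via (24.71,21.11): [(46.8839, 26.2214) (21.4211, 19.0358) (0, 5.5259) (0, 0) (36.4392, 0)]  |A|=702.3183
5. ⊥bis P1·P4 via (42.725,18.085): [(43.2186, 17.0196) (39.8722, 24.2427) (21.4211, 19.0358) (0, 5.5259) (0, 0) (36.4392, 0)]  |A|=673.6843
6. ⊥bis P1·P5 via (25.02,12.82): [(43.2186, 17.0196) (39.8722, 24.2427) (25.7437, 20.2556) (23.7723, 0) (36.4392, 0)]  |A|=345.6621
7. ⊥bis P1·P6 via (38.955,19.065): [(42.3121, 14.7438) (35.8208, 23.0994) (25.7437, 20.2556) (23.7723, 0) (36.4392, 0)]  |A|=317.9436
8. ⊥bis P1·P7 via (20.67,10.755): [(42.3121, 14.7438) (35.8208, 23.0994) (25.7437, 20.2556) (23.7723, 0) (36.4392, 0)]  |A|=317.9436
9. ⊥bis P1·P8 via (43.42,9.6): [(42.3121, 14.7438) (35.8208, 23.0994) (25.7437, 20.2556) (23.7723, 0) (36.4392, 0)]  |A|=317.9436
10. ⊥bis P1·P9 via (21.21,17.86): [(42.3121, 14.7438) (35.8208, 23.0994) (25.7437, 20.2556) (23.7723, 0) (36.4392, 0)]  |A|=317.9436
11. canonical 5-gon: [(42.3121, 14.7438) (35.8208, 23.0994) (25.7437, 20.2556) (23.7723, 0) (36.4392, 0)]
12. shoelace: 317.9436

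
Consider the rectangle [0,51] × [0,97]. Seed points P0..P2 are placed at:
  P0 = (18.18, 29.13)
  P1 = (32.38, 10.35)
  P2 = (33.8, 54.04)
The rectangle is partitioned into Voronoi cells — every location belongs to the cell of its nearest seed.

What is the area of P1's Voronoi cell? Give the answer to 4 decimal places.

1. box [0,51]×[0,97]: [(0, 0) (51, 0) (51, 97) (0, 97)]
2. ⊥bis P1·P0 via (25.28,19.74): [(0, 0.6252) (0, 0) (51, 0) (51, 39.1875)]  |A|=1015.2237
3. ⊥bis P1·P2 via (33.09,32.195): [(41.3952, 31.9251) (0, 0.6252) (0, 0) (51, 0) (51, 31.6129)]  |A|=978.8474
4. canonical 5-gon: [(41.3952, 31.9251) (0, 0.6252) (0, 0) (51, 0) (51, 31.6129)]
5. shoelace: 978.8474

Area of P1's cell: 978.8474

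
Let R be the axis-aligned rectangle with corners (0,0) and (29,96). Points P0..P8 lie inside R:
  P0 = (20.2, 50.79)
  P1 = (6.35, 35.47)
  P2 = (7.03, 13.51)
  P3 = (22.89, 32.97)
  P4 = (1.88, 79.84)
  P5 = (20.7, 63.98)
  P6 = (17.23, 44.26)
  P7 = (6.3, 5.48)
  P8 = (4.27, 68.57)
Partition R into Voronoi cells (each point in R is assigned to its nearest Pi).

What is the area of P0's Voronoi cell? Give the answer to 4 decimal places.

Area of P0's cell: 208.9589

1. box [0,29]×[0,96]: [(0, 0) (29, 0) (29, 96) (0, 96)]
2. ⊥bis P0·P1 via (13.275,43.13): [(0, 55.1312) (29, 28.9139) (29, 96) (0, 96)]  |A|=1565.3463
3. ⊥bis P0·P2 via (13.615,32.15): [(0, 55.1312) (29, 28.9139) (29, 96) (0, 96)]  |A|=1565.3463
4. ⊥bis P0·P3 via (21.545,41.88): [(0, 55.1312) (15.6431, 40.9891) (29, 43.0054) (29, 96) (0, 96)]  |A|=1471.2372
5. ⊥bis P0·P4 via (11.04,65.315): [(0, 58.3528) (0, 55.1312) (15.6431, 40.9891) (29, 43.0054) (29, 76.6412)]  |A|=644.6503
6. ⊥bis P0·P5 via (20.45,57.385): [(0, 58.1602) (0, 55.1312) (15.6431, 40.9891) (29, 43.0054) (29, 57.0609)]  |A|=357.9431
7. ⊥bis P0·P6 via (18.715,47.525): [(0, 58.1602) (0, 56.037) (28.7388, 42.9659) (29, 43.0054) (29, 57.0609)]  |A|=236.8649
8. ⊥bis P0·P7 via (13.25,28.135): [(0, 58.1602) (0, 56.037) (28.7388, 42.9659) (29, 43.0054) (29, 57.0609)]  |A|=236.8649
9. ⊥bis P0·P8 via (12.235,59.68): [(10.1109, 57.7769) (5.4184, 53.5726) (28.7388, 42.9659) (29, 43.0054) (29, 57.0609)]  |A|=208.9589
10. canonical 5-gon: [(10.1109, 57.7769) (5.4184, 53.5726) (28.7388, 42.9659) (29, 43.0054) (29, 57.0609)]
11. shoelace: 208.9589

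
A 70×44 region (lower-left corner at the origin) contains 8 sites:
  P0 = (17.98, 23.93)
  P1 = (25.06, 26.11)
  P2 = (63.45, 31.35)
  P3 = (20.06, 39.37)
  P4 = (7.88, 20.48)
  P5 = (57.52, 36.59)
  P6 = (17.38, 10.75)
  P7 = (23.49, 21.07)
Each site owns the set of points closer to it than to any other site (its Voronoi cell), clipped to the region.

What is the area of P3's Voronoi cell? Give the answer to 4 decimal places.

1. box [0,70]×[0,44]: [(0, 0) (70, 0) (70, 44) (0, 44)]
2. ⊥bis P3·P0 via (19.02,31.65): [(0, 34.2123) (70, 24.7822) (70, 44) (0, 44)]  |A|=1015.1922
3. ⊥bis P3·P1 via (22.56,32.74): [(0, 34.2123) (19.4984, 31.5856) (52.4215, 44) (0, 44)]  |A|=420.8146
4. ⊥bis P3·P2 via (41.755,35.36): [(0, 34.2123) (19.4984, 31.5856) (42.6725, 40.3239) (43.352, 44) (0, 44)]  |A|=404.1443
5. ⊥bis P3·P4 via (13.97,29.925): [(0, 38.9327) (9.2544, 32.9656) (19.4984, 31.5856) (42.6725, 40.3239) (43.352, 44) (0, 44)]  |A|=382.3023
6. ⊥bis P3·P5 via (38.79,37.98): [(0, 38.9327) (9.2544, 32.9656) (19.4984, 31.5856) (38.8572, 38.8852) (39.2368, 44) (0, 44)]  |A|=365.2541
7. ⊥bis P3·P6 via (18.72,25.06): [(0, 38.9327) (9.2544, 32.9656) (19.4984, 31.5856) (38.8572, 38.8852) (39.2368, 44) (0, 44)]  |A|=365.2541
8. ⊥bis P3·P7 via (21.775,30.22): [(0, 38.9327) (9.2544, 32.9656) (19.4984, 31.5856) (38.8572, 38.8852) (39.2368, 44) (0, 44)]  |A|=365.2541
9. canonical 6-gon: [(0, 38.9327) (9.2544, 32.9656) (19.4984, 31.5856) (38.8572, 38.8852) (39.2368, 44) (0, 44)]
10. shoelace: 365.2541

Area of P3's cell: 365.2541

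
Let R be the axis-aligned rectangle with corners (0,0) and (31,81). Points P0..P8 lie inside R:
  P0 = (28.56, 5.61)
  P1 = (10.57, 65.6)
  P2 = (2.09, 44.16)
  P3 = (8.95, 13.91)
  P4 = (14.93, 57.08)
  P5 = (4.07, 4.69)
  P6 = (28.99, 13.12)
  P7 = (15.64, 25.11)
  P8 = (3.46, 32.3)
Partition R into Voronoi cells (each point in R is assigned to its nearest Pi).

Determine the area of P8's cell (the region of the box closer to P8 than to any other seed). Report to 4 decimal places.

1. box [0,31]×[0,81]: [(0, 0) (31, 0) (31, 81) (0, 81)]
2. ⊥bis P8·P0 via (16.01,18.955): [(0, 3.8988) (31, 33.052) (31, 81) (0, 81)]  |A|=1938.2632
3. ⊥bis P8·P1 via (7.015,48.95): [(0, 50.4478) (0, 3.8988) (31, 33.052) (31, 43.8289)]  |A|=888.5516
4. ⊥bis P8·P2 via (2.775,38.23): [(0, 37.9094) (0, 3.8988) (31, 33.052) (31, 41.4904)]  |A|=657.9607
5. ⊥bis P8·P3 via (6.205,23.105): [(0, 37.9094) (0, 21.2526) (27.0353, 29.3235) (31, 33.052) (31, 41.4904)]  |A|=423.3772
6. ⊥bis P8·P4 via (9.195,44.69): [(19.0818, 40.1137) (0, 37.9094) (0, 21.2526) (27.0353, 29.3235) (31, 33.052) (31, 34.597)]  |A|=382.2991
7. ⊥bis P8·P5 via (3.765,18.495): [(19.0818, 40.1137) (0, 37.9094) (0, 21.2526) (27.0353, 29.3235) (31, 33.052) (31, 34.597)]  |A|=382.2991
8. ⊥bis P8·P6 via (16.225,22.71): [(26.6634, 36.6043) (19.0818, 40.1137) (0, 37.9094) (0, 21.2526) (19.5046, 27.0753)]  |A|=335.9896
9. ⊥bis P8·P7 via (9.55,28.705): [(16.08, 39.7669) (0, 37.9094) (0, 21.2526) (6.2527, 23.1192)]  |A|=176.795
10. canonical 4-gon: [(16.08, 39.7669) (0, 37.9094) (0, 21.2526) (6.2527, 23.1192)]
11. shoelace: 176.795

Area of P8's cell: 176.7950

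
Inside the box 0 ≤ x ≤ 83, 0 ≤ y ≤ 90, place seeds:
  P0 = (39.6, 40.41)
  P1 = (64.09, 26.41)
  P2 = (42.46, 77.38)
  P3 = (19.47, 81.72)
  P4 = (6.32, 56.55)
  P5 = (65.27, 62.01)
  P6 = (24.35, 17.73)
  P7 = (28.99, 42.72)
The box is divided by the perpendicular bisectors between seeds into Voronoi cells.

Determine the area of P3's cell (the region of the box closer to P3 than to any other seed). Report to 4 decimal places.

1. box [0,83]×[0,90]: [(0, 0) (83, 0) (83, 90) (0, 90)]
2. ⊥bis P3·P0 via (29.535,61.065): [(0, 46.6729) (83, 87.118) (83, 90) (0, 90)]  |A|=1917.6785
3. ⊥bis P3·P1 via (41.78,54.065): [(0, 46.6729) (82.3732, 86.8126) (83, 87.3182) (83, 90) (0, 90)]  |A|=1917.6158
4. ⊥bis P3·P2 via (30.965,79.55): [(0, 46.6729) (27.2668, 59.9597) (32.9377, 90) (0, 90)]  |A|=1085.4254
5. ⊥bis P3·P4 via (12.895,69.135): [(0, 75.872) (27.5532, 61.4769) (32.9377, 90) (0, 90)]  |A|=664.38
6. ⊥bis P3·P5 via (42.37,71.865): [(0, 75.872) (27.5532, 61.4769) (32.9377, 90) (0, 90)]  |A|=664.38
7. ⊥bis P3·P6 via (21.91,49.725): [(0, 75.872) (27.5532, 61.4769) (32.9377, 90) (0, 90)]  |A|=664.38
8. ⊥bis P3·P7 via (24.23,62.22): [(0, 75.872) (25.5255, 62.5362) (27.8608, 63.1063) (32.9377, 90) (0, 90)]  |A|=662.565
9. canonical 5-gon: [(0, 75.872) (25.5255, 62.5362) (27.8608, 63.1063) (32.9377, 90) (0, 90)]
10. shoelace: 662.565

Area of P3's cell: 662.5650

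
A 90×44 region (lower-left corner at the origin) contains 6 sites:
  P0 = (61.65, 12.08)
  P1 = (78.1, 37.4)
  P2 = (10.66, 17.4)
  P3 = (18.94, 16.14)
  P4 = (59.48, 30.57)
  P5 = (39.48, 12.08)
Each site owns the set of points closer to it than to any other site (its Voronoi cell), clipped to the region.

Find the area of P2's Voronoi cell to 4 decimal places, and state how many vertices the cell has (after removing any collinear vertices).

1. box [0,90]×[0,44]: [(0, 0) (90, 0) (90, 44) (0, 44)]
2. ⊥bis P2·P0 via (36.155,14.74): [(0, 0) (34.6171, 0) (39.2078, 44) (0, 44)]  |A|=1624.1485
3. ⊥bis P2·P1 via (44.38,27.4): [(0, 0) (34.6171, 0) (39.2078, 44) (0, 44)]  |A|=1624.1485
4. ⊥bis P2·P3 via (14.8,16.77): [(0, 0) (12.248, 0) (18.9437, 44) (0, 44)]  |A|=686.2183
5. ⊥bis P2·P4 via (35.07,23.985): [(0, 0) (12.248, 0) (18.9437, 44) (0, 44)]  |A|=686.2183
6. ⊥bis P2·P5 via (25.07,14.74): [(0, 0) (12.248, 0) (18.9437, 44) (0, 44)]  |A|=686.2183
7. canonical 4-gon: [(0, 0) (12.248, 0) (18.9437, 44) (0, 44)]
8. shoelace: 686.2183

Area of P2's cell: 686.2183 (4 vertices)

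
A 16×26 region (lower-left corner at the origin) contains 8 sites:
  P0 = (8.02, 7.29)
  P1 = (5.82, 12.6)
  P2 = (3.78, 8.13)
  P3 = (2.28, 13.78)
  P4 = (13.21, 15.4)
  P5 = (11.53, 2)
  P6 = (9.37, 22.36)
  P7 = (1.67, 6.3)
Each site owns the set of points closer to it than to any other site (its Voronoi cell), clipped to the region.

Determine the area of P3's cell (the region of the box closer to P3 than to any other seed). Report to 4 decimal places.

Area of P3's cell: 47.1683

1. box [0,16]×[0,26]: [(0, 0) (16, 0) (16, 26) (0, 26)]
2. ⊥bis P3·P0 via (5.15,10.535): [(0, 5.9801) (16, 20.1311) (16, 26) (0, 26)]  |A|=207.1096
3. ⊥bis P3·P1 via (4.05,13.19): [(0, 5.9801) (2.3351, 8.0454) (8.32, 26) (0, 26)]  |A|=98.0656
4. ⊥bis P3·P2 via (3.03,10.955): [(0, 10.1506) (3.3317, 11.0351) (8.32, 26) (0, 26)]  |A|=88.6568
5. ⊥bis P3·P4 via (7.745,14.59): [(0, 10.1506) (3.3317, 11.0351) (6.7514, 21.2941) (6.0539, 26) (0, 26)]  |A|=83.3246
6. ⊥bis P3·P5 via (6.905,7.89): [(0, 10.1506) (3.3317, 11.0351) (6.7514, 21.2941) (6.0539, 26) (0, 26)]  |A|=83.3246
7. ⊥bis P3·P6 via (5.825,18.07): [(0, 22.8834) (0, 10.1506) (3.3317, 11.0351) (5.7087, 18.1661)]  |A|=47.172
8. ⊥bis P3·P7 via (1.975,10.04): [(0, 22.8834) (0, 10.2011) (0.1455, 10.1892) (3.3317, 11.0351) (5.7087, 18.1661)]  |A|=47.1683
9. canonical 5-gon: [(0, 22.8834) (0, 10.2011) (0.1455, 10.1892) (3.3317, 11.0351) (5.7087, 18.1661)]
10. shoelace: 47.1683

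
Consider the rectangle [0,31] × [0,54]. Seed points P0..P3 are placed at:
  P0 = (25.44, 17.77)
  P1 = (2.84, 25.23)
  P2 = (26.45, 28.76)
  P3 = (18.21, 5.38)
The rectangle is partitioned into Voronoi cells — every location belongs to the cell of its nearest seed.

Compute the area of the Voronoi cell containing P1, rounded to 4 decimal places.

1. box [0,31]×[0,54]: [(0, 0) (31, 0) (31, 54) (0, 54)]
2. ⊥bis P1·P0 via (14.14,21.5): [(0, 0) (7.0431, 0) (24.8679, 54) (0, 54)]  |A|=861.5963
3. ⊥bis P1·P2 via (14.645,26.995): [(0, 0) (7.0431, 0) (15.053, 24.266) (10.6074, 54) (0, 54)]  |A|=649.5858
4. ⊥bis P1·P3 via (10.525,15.305): [(0, 7.1554) (12.6342, 16.9382) (15.053, 24.266) (10.6074, 54) (0, 54)]  |A|=544.7358
5. canonical 5-gon: [(0, 7.1554) (12.6342, 16.9382) (15.053, 24.266) (10.6074, 54) (0, 54)]
6. shoelace: 544.7358

Area of P1's cell: 544.7358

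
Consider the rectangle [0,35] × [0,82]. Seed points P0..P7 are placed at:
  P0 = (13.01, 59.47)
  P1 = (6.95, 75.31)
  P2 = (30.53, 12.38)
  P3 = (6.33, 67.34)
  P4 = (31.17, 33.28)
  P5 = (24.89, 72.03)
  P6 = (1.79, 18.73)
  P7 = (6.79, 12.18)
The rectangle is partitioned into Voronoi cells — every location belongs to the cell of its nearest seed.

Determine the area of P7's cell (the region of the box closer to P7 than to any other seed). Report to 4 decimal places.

1. box [0,35]×[0,82]: [(0, 0) (35, 0) (35, 82) (0, 82)]
2. ⊥bis P7·P0 via (9.9,35.825): [(0, 37.1271) (0, 0) (35, 0) (35, 32.5236)]  |A|=1218.8883
3. ⊥bis P7·P1 via (6.87,43.745): [(0, 37.1271) (0, 0) (35, 0) (35, 32.5236)]  |A|=1218.8883
4. ⊥bis P7·P2 via (18.66,12.28): [(18.4711, 34.6976) (0, 37.1271) (0, 0) (18.7635, 0)]  |A|=668.4141
5. ⊥bis P7·P3 via (6.56,39.76): [(18.4711, 34.6976) (0, 37.1271) (0, 0) (18.7635, 0)]  |A|=668.4141
6. ⊥bis P7·P4 via (18.98,22.73): [(18.568, 23.2061) (7.3573, 36.1594) (0, 37.1271) (0, 0) (18.7635, 0)]  |A|=604.6274
7. ⊥bis P7·P5 via (15.84,42.105): [(18.568, 23.2061) (7.3573, 36.1594) (0, 37.1271) (0, 0) (18.7635, 0)]  |A|=604.6274
8. ⊥bis P7·P6 via (4.29,15.455): [(18.568, 23.2061) (16.9273, 25.1018) (0, 12.1802) (0, 0) (18.7635, 0)]  |A|=357.4383
9. canonical 5-gon: [(18.568, 23.2061) (16.9273, 25.1018) (0, 12.1802) (0, 0) (18.7635, 0)]
10. shoelace: 357.4383

Area of P7's cell: 357.4383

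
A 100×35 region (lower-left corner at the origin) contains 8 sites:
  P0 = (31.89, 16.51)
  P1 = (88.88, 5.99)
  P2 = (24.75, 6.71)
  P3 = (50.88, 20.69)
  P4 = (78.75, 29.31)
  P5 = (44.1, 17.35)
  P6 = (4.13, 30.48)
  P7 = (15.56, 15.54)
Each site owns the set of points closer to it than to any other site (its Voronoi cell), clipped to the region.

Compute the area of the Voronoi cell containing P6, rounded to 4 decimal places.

1. box [0,100]×[0,35]: [(0, 0) (100, 0) (100, 35) (0, 35)]
2. ⊥bis P6·P0 via (18.01,23.495): [(0, 0) (6.1863, 0) (23.7998, 35) (0, 35)]  |A|=524.7572
3. ⊥bis P6·P1 via (46.505,18.235): [(0, 0) (6.1863, 0) (23.7998, 35) (0, 35)]  |A|=524.7572
4. ⊥bis P6·P2 via (14.44,18.595): [(0, 6.0686) (16.3996, 20.2949) (23.7998, 35) (0, 35)]  |A|=412.2207
5. ⊥bis P6·P3 via (27.505,25.585): [(0, 6.0686) (16.3996, 20.2949) (23.7998, 35) (0, 35)]  |A|=412.2207
6. ⊥bis P6·P4 via (41.44,29.895): [(0, 6.0686) (16.3996, 20.2949) (23.7998, 35) (0, 35)]  |A|=412.2207
7. ⊥bis P6·P5 via (24.115,23.915): [(0, 6.0686) (16.3996, 20.2949) (23.7998, 35) (0, 35)]  |A|=412.2207
8. ⊥bis P6·P7 via (9.845,23.01): [(0, 15.478) (22.7248, 32.8638) (23.7998, 35) (0, 35)]  |A|=247.2373
9. canonical 4-gon: [(0, 15.478) (22.7248, 32.8638) (23.7998, 35) (0, 35)]
10. shoelace: 247.2373

Area of P6's cell: 247.2373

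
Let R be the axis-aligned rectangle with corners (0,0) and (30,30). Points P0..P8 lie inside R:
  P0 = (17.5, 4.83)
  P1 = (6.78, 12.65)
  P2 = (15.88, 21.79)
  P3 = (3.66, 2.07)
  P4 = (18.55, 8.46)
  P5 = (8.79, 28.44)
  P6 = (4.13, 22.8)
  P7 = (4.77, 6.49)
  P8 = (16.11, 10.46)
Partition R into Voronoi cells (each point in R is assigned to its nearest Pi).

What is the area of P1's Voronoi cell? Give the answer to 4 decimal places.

1. box [0,30]×[0,30]: [(0, 0) (30, 0) (30, 30) (0, 30)]
2. ⊥bis P1·P0 via (12.14,8.74): [(0, 0) (5.7644, 0) (27.6487, 30) (0, 30)]  |A|=501.1959
3. ⊥bis P1·P2 via (11.33,17.22): [(0, 28.5004) (0, 0) (5.7644, 0) (15.3826, 13.1851)]  |A|=257.2074
4. ⊥bis P1·P3 via (5.22,7.36): [(0, 28.5004) (0, 8.8994) (10.0864, 5.9249) (15.3826, 13.1851)]  |A|=195.2493
5. ⊥bis P1·P4 via (12.665,10.555): [(14.0674, 14.4945) (0, 28.5004) (0, 8.8994) (10.0864, 5.9249) (11.9034, 8.4157)]  |A|=189.8351
6. ⊥bis P1·P5 via (7.785,20.545): [(14.0674, 14.4945) (8.0205, 20.515) (0, 21.536) (0, 8.8994) (10.0864, 5.9249) (11.9034, 8.4157)]  |A|=161.9061
7. ⊥bis P1·P6 via (5.455,17.725): [(14.0674, 14.4945) (9.7076, 18.8353) (0, 16.3008) (0, 8.8994) (10.0864, 5.9249) (11.9034, 8.4157)]  |A|=130.6205
8. ⊥bis P1·P7 via (5.775,9.57): [(14.0674, 14.4945) (9.7076, 18.8353) (0, 16.3008) (0, 11.4544) (11.4053, 7.7328) (11.9034, 8.4157)]  |A|=104.9708
9. ⊥bis P1·P8 via (11.445,11.555): [(12.5011, 16.0541) (9.7076, 18.8353) (0, 16.3008) (0, 11.4544) (10.6088, 7.9927)]  |A|=93.368
10. canonical 5-gon: [(12.5011, 16.0541) (9.7076, 18.8353) (0, 16.3008) (0, 11.4544) (10.6088, 7.9927)]
11. shoelace: 93.368

Area of P1's cell: 93.3680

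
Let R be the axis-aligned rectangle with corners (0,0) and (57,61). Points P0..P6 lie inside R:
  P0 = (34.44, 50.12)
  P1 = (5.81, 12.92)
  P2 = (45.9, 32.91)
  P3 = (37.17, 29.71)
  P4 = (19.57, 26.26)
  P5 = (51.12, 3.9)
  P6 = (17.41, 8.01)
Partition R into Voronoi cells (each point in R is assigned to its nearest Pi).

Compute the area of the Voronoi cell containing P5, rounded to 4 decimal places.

1. box [0,57]×[0,61]: [(0, 0) (57, 0) (57, 61) (0, 61)]
2. ⊥bis P5·P0 via (42.78,27.01): [(0, 11.5714) (0, 0) (57, 0) (57, 32.1418)]  |A|=1245.8259
3. ⊥bis P5·P1 via (28.465,8.41): [(31.3463, 22.8838) (26.7908, 0) (57, 0) (57, 32.1418)]  |A|=757.9273
4. ⊥bis P5·P2 via (48.51,18.405): [(29.784, 15.0355) (26.7908, 0) (57, 0) (57, 19.9327)]  |A|=498.3491
5. ⊥bis P5·P3 via (44.145,16.805): [(46.4042, 18.0261) (28.4472, 8.3205) (26.7908, 0) (57, 0) (57, 19.9327)]  |A|=444.5457
6. ⊥bis P5·P4 via (35.345,15.08): [(46.4042, 18.0261) (31.8628, 10.1666) (27.6241, 4.1857) (26.7908, 0) (57, 0) (57, 19.9327)]  |A|=438.2441
7. ⊥bis P5·P6 via (34.265,5.955): [(46.4042, 18.0261) (34.9842, 11.8537) (33.539, 0) (57, 0) (57, 19.9327)]  |A|=380.281
8. canonical 5-gon: [(46.4042, 18.0261) (34.9842, 11.8537) (33.539, 0) (57, 0) (57, 19.9327)]
9. shoelace: 380.281

Area of P5's cell: 380.2810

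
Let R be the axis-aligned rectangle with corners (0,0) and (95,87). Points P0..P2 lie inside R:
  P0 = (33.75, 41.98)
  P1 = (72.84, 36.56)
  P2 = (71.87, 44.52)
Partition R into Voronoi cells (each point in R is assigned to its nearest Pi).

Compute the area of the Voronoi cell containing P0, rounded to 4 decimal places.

1. box [0,95]×[0,87]: [(0, 0) (95, 0) (95, 87) (0, 87)]
2. ⊥bis P0·P1 via (53.295,39.27): [(0, 0) (47.85, 0) (59.913, 87) (0, 87)]  |A|=4687.6912
3. ⊥bis P0·P2 via (52.81,43.25): [(0, 0) (47.85, 0) (53.1465, 38.1993) (49.8949, 87) (0, 87)]  |A|=4443.2457
4. canonical 5-gon: [(0, 0) (47.85, 0) (53.1465, 38.1993) (49.8949, 87) (0, 87)]
5. shoelace: 4443.2457

Area of P0's cell: 4443.2457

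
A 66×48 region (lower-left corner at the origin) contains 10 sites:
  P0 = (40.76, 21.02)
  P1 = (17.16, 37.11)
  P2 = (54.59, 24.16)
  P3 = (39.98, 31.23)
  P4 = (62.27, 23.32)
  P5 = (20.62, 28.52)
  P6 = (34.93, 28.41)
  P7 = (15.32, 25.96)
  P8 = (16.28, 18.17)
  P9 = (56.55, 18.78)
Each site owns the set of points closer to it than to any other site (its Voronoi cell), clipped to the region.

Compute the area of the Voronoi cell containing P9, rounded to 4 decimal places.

1. box [0,66]×[0,48]: [(0, 0) (66, 0) (66, 48) (0, 48)]
2. ⊥bis P9·P0 via (48.655,19.9): [(45.8319, 0) (66, 0) (66, 48) (52.6413, 48)]  |A|=804.6416
3. ⊥bis P9·P1 via (36.855,27.945): [(45.8319, 0) (66, 0) (66, 48) (52.6413, 48)]  |A|=804.6416
4. ⊥bis P9·P2 via (55.57,21.47): [(48.513, 18.899) (45.8319, 0) (66, 0) (66, 25.2698)]  |A|=411.5248
5. ⊥bis P9·P3 via (48.265,25.005): [(48.513, 18.899) (45.8319, 0) (66, 0) (66, 25.2698)]  |A|=411.5248
6. ⊥bis P9·P4 via (59.41,21.05): [(58.2901, 22.461) (48.513, 18.899) (45.8319, 0) (66, 0) (66, 12.7472)]  |A|=363.2508
7. ⊥bis P9·P5 via (38.585,23.65): [(58.2901, 22.461) (48.513, 18.899) (45.8319, 0) (66, 0) (66, 12.7472)]  |A|=363.2508
8. ⊥bis P9·P6 via (45.74,23.595): [(58.2901, 22.461) (48.513, 18.899) (45.8319, 0) (66, 0) (66, 12.7472)]  |A|=363.2508
9. ⊥bis P9·P7 via (35.935,22.37): [(58.2901, 22.461) (48.513, 18.899) (45.8319, 0) (66, 0) (66, 12.7472)]  |A|=363.2508
10. ⊥bis P9·P8 via (36.415,18.475): [(58.2901, 22.461) (48.513, 18.899) (45.8319, 0) (66, 0) (66, 12.7472)]  |A|=363.2508
11. canonical 5-gon: [(58.2901, 22.461) (48.513, 18.899) (45.8319, 0) (66, 0) (66, 12.7472)]
12. shoelace: 363.2508

Area of P9's cell: 363.2508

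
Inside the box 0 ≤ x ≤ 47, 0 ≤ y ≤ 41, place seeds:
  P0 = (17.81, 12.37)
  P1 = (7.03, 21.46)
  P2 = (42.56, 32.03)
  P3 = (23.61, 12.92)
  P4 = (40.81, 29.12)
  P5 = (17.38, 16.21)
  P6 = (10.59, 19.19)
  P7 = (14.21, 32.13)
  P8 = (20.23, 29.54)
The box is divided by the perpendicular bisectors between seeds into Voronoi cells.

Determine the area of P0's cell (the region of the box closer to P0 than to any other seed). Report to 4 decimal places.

1. box [0,47]×[0,41]: [(0, 0) (47, 0) (47, 41) (0, 41)]
2. ⊥bis P0·P1 via (12.42,16.915): [(0, 2.1859) (0, 0) (47, 0) (47, 41) (32.7292, 41)]  |A|=1291.8236
3. ⊥bis P0·P2 via (30.185,22.2): [(23.7294, 30.327) (0, 2.1859) (0, 0) (47, 0) (47, 1.0316)]  |A|=750.622
4. ⊥bis P0·P3 via (20.71,12.645): [(19.508, 25.3208) (0, 2.1859) (0, 0) (21.9091, 0)]  |A|=298.6988
5. ⊥bis P0·P4 via (29.31,20.745): [(19.508, 25.3208) (0, 2.1859) (0, 0) (21.9091, 0)]  |A|=298.6988
6. ⊥bis P0·P5 via (17.595,14.29): [(20.5229, 14.6179) (9.4361, 13.3764) (0, 2.1859) (0, 0) (21.9091, 0)]  |A|=238.7384
7. ⊥bis P0·P6 via (14.2,15.78): [(20.5229, 14.6179) (12.2245, 13.6886) (0, 0.7472) (0, 0) (21.9091, 0)]  |A|=215.8161
8. ⊥bis P0·P7 via (16.01,22.25): [(20.5229, 14.6179) (12.2245, 13.6886) (0, 0.7472) (0, 0) (21.9091, 0)]  |A|=215.8161
9. ⊥bis P0·P8 via (19.02,20.955): [(20.5229, 14.6179) (12.2245, 13.6886) (0, 0.7472) (0, 0) (21.9091, 0)]  |A|=215.8161
10. canonical 5-gon: [(20.5229, 14.6179) (12.2245, 13.6886) (0, 0.7472) (0, 0) (21.9091, 0)]
11. shoelace: 215.8161

Area of P0's cell: 215.8161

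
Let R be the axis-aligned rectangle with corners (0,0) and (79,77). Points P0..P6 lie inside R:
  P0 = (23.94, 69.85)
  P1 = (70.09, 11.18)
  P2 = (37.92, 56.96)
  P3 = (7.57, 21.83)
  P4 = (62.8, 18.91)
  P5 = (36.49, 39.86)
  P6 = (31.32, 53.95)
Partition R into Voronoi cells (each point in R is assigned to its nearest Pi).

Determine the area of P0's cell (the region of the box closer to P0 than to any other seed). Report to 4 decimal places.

Area of P0's cell: 724.0603

1. box [0,79]×[0,77]: [(0, 0) (79, 0) (79, 77) (0, 77)]
2. ⊥bis P0·P1 via (47.015,40.515): [(0, 3.5329) (79, 65.6745) (79, 77) (0, 77)]  |A|=3349.3094
3. ⊥bis P0·P2 via (30.93,63.405): [(0, 29.8595) (43.465, 77) (0, 77)]  |A|=1024.4812
4. ⊥bis P0·P3 via (15.755,45.84): [(0, 51.2109) (14.9786, 46.1047) (43.465, 77) (0, 77)]  |A|=864.5748
5. ⊥bis P0·P4 via (43.37,44.38): [(0, 51.2109) (14.9786, 46.1047) (43.465, 77) (0, 77)]  |A|=864.5748
6. ⊥bis P0·P5 via (30.215,54.855): [(0, 51.2109) (11.8519, 47.1706) (18.5431, 49.9706) (43.465, 77) (0, 77)]  |A|=856.6314
7. ⊥bis P0·P6 via (27.63,61.9): [(0, 51.2109) (2.6525, 50.3067) (30.973, 63.4517) (43.465, 77) (0, 77)]  |A|=724.0603
8. canonical 5-gon: [(0, 51.2109) (2.6525, 50.3067) (30.973, 63.4517) (43.465, 77) (0, 77)]
9. shoelace: 724.0603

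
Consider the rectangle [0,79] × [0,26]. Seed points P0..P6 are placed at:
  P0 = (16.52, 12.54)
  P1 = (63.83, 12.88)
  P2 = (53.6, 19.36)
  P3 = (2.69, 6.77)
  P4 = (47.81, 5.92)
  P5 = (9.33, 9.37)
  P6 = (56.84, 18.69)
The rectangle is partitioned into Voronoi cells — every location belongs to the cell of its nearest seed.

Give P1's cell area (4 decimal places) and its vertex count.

Area of P1's cell: 481.8662 (5 vertices)

1. box [0,79]×[0,26]: [(0, 0) (79, 0) (79, 26) (0, 26)]
2. ⊥bis P1·P0 via (40.175,12.71): [(40.2663, 0) (79, 0) (79, 26) (40.0795, 26)]  |A|=1009.5042
3. ⊥bis P1·P2 via (58.715,16.12): [(48.5041, 0) (79, 0) (79, 26) (64.9733, 26)]  |A|=578.7939
4. ⊥bis P1·P3 via (33.26,9.825): [(48.5041, 0) (79, 0) (79, 26) (64.9733, 26)]  |A|=578.7939
5. ⊥bis P1·P4 via (55.82,9.4): [(55.266, 10.6751) (59.9039, 0) (79, 0) (79, 26) (64.9733, 26)]  |A|=517.9469
6. ⊥bis P1·P5 via (36.58,11.125): [(55.266, 10.6751) (59.9039, 0) (79, 0) (79, 26) (64.9733, 26)]  |A|=517.9469
7. ⊥bis P1·P6 via (60.335,15.785): [(55.5481, 10.0259) (59.9039, 0) (79, 0) (79, 26) (68.8256, 26)]  |A|=481.8662
8. canonical 5-gon: [(55.5481, 10.0259) (59.9039, 0) (79, 0) (79, 26) (68.8256, 26)]
9. shoelace: 481.8662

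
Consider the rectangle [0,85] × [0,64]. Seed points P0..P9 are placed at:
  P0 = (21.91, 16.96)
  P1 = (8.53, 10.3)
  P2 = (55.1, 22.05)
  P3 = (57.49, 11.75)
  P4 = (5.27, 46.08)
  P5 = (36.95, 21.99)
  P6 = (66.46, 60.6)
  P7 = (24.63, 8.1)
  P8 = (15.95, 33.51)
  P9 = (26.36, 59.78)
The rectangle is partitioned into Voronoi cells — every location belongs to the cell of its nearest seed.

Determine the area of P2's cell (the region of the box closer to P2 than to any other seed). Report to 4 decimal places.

Area of P2's cell: 814.7753

1. box [0,85]×[0,64]: [(0, 0) (85, 0) (85, 64) (0, 64)]
2. ⊥bis P2·P0 via (38.505,19.505): [(41.4963, 0) (85, 0) (85, 64) (31.6813, 64)]  |A|=3098.3185
3. ⊥bis P2·P1 via (31.815,16.175): [(41.4963, 0) (85, 0) (85, 64) (31.6813, 64)]  |A|=3098.3185
4. ⊥bis P2·P3 via (56.295,16.9): [(39.5021, 13.0034) (85, 23.5607) (85, 64) (31.6813, 64)]  |A|=2279.4897
5. ⊥bis P2·P4 via (30.185,34.065): [(34.8034, 43.6419) (39.5021, 13.0034) (85, 23.5607) (85, 64) (44.6208, 64)]  |A|=2147.7773
6. ⊥bis P2·P5 via (46.025,22.02): [(46.0498, 14.5227) (85, 23.5607) (85, 64) (45.8862, 64)]  |A|=1755.182
7. ⊥bis P2·P6 via (60.78,41.325): [(45.9467, 45.6961) (46.0498, 14.5227) (85, 23.5607) (85, 34.1878)]  |A|=815.0827
8. ⊥bis P2·P7 via (39.865,15.075): [(45.9467, 45.6961) (46.0498, 14.5227) (85, 23.5607) (85, 34.1878)]  |A|=815.0827
9. ⊥bis P2·P8 via (35.525,27.78): [(45.9467, 45.6961) (46.0498, 14.5227) (85, 23.5607) (85, 34.1878)]  |A|=815.0827
10. ⊥bis P2·P9 via (40.73,40.915): [(46.711, 45.4709) (45.9494, 44.8908) (46.0498, 14.5227) (85, 23.5607) (85, 34.1878)]  |A|=814.7753
11. canonical 5-gon: [(46.711, 45.4709) (45.9494, 44.8908) (46.0498, 14.5227) (85, 23.5607) (85, 34.1878)]
12. shoelace: 814.7753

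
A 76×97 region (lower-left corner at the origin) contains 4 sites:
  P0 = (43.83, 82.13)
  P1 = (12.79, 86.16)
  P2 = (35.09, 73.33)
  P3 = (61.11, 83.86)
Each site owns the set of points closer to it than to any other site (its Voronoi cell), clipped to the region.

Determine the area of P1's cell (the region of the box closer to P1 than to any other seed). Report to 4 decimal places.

Area of P1's cell: 979.8412

1. box [0,76]×[0,97]: [(0, 0) (76, 0) (76, 97) (0, 97)]
2. ⊥bis P1·P0 via (28.31,84.145): [(0, 0) (17.3852, 0) (29.979, 97) (0, 97)]  |A|=2297.1658
3. ⊥bis P1·P2 via (23.94,79.745): [(0, 38.1346) (28.8458, 88.2718) (29.979, 97) (0, 97)]  |A|=979.8412
4. ⊥bis P1·P3 via (36.95,85.01): [(0, 38.1346) (28.8458, 88.2718) (29.979, 97) (0, 97)]  |A|=979.8412
5. canonical 4-gon: [(0, 38.1346) (28.8458, 88.2718) (29.979, 97) (0, 97)]
6. shoelace: 979.8412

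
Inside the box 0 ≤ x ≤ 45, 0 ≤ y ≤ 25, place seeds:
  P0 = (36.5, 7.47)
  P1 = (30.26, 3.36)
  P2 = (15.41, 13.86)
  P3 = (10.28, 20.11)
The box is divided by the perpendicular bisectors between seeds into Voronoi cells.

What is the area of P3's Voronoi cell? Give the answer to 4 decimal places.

Area of P3's cell: 209.7989

1. box [0,45]×[0,25]: [(0, 0) (45, 0) (45, 25) (0, 25)]
2. ⊥bis P3·P0 via (23.39,13.79): [(0, 0) (16.7422, 0) (28.7941, 25) (0, 25)]  |A|=569.2031
3. ⊥bis P3·P1 via (20.27,11.735): [(0, 0) (10.4321, 0) (25.2806, 17.7119) (28.7941, 25) (0, 25)]  |A|=513.3214
4. ⊥bis P3·P2 via (12.845,16.985): [(0, 6.4418) (22.6099, 25) (0, 25)]  |A|=209.7989
5. canonical 3-gon: [(0, 6.4418) (22.6099, 25) (0, 25)]
6. shoelace: 209.7989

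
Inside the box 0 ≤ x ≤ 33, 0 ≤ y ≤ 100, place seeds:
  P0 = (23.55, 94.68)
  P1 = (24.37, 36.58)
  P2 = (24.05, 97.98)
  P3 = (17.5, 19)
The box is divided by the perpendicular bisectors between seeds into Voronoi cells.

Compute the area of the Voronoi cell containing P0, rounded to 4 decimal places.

Area of P0's cell: 1053.0745

1. box [0,33]×[0,100]: [(0, 0) (33, 0) (33, 100) (0, 100)]
2. ⊥bis P0·P1 via (23.96,65.63): [(0, 65.2918) (33, 65.7576) (33, 100) (0, 100)]  |A|=1137.6845
3. ⊥bis P0·P2 via (23.8,96.33): [(0, 99.9361) (0, 65.2918) (33, 65.7576) (33, 94.9361)]  |A|=1053.0745
4. ⊥bis P0·P3 via (20.525,56.84): [(0, 99.9361) (0, 65.2918) (33, 65.7576) (33, 94.9361)]  |A|=1053.0745
5. canonical 4-gon: [(0, 99.9361) (0, 65.2918) (33, 65.7576) (33, 94.9361)]
6. shoelace: 1053.0745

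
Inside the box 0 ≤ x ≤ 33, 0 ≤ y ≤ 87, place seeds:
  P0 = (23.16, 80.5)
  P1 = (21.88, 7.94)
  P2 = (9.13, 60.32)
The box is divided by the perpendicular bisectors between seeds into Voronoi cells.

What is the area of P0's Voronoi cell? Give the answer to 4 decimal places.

Area of P0's cell: 555.6148

1. box [0,33]×[0,87]: [(0, 0) (33, 0) (33, 87) (0, 87)]
2. ⊥bis P0·P1 via (22.52,44.22): [(0, 44.6173) (33, 44.0351) (33, 87) (0, 87)]  |A|=1408.2355
3. ⊥bis P0·P2 via (16.145,70.41): [(0, 81.6347) (33, 58.6917) (33, 87) (0, 87)]  |A|=555.6148
4. canonical 4-gon: [(0, 81.6347) (33, 58.6917) (33, 87) (0, 87)]
5. shoelace: 555.6148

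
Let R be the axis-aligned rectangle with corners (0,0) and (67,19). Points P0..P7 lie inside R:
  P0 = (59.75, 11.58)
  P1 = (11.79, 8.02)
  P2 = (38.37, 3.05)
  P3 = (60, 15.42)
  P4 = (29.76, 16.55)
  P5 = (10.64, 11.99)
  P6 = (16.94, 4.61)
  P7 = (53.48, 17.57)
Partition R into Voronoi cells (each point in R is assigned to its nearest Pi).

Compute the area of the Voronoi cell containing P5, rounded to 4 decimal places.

1. box [0,67]×[0,19]: [(0, 0) (67, 0) (67, 19) (0, 19)]
2. ⊥bis P5·P0 via (35.195,11.785): [(0, 0) (35.0966, 0) (35.2552, 19) (0, 19)]  |A|=668.3425
3. ⊥bis P5·P1 via (11.215,10.005): [(0, 6.7563) (35.2382, 16.9639) (35.2552, 19) (0, 19)]  |A|=251.6149
4. ⊥bis P5·P2 via (24.505,7.52): [(0, 6.7563) (26.7577, 14.5073) (28.2061, 19) (0, 19)]  |A|=227.1671
5. ⊥bis P5·P3 via (35.32,13.705): [(0, 6.7563) (26.7577, 14.5073) (28.2061, 19) (0, 19)]  |A|=227.1671
6. ⊥bis P5·P4 via (20.2,14.27): [(0, 6.7563) (20.5708, 12.7151) (19.0719, 19) (0, 19)]  |A|=185.8636
7. ⊥bis P5·P6 via (13.79,8.3): [(0, 6.7563) (18.1357, 12.0097) (20.2987, 13.8562) (19.0719, 19) (0, 19)]  |A|=184.3783
8. ⊥bis P5·P7 via (32.06,14.78): [(0, 6.7563) (18.1357, 12.0097) (20.2987, 13.8562) (19.0719, 19) (0, 19)]  |A|=184.3783
9. canonical 5-gon: [(0, 6.7563) (18.1357, 12.0097) (20.2987, 13.8562) (19.0719, 19) (0, 19)]
10. shoelace: 184.3783

Area of P5's cell: 184.3783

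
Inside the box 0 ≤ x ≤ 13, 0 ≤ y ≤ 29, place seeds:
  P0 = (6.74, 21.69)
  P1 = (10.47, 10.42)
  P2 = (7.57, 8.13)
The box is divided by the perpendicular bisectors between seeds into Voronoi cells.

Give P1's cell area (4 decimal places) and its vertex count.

1. box [0,13]×[0,29]: [(0, 0) (13, 0) (13, 29) (0, 29)]
2. ⊥bis P1·P0 via (8.605,16.055): [(0, 13.207) (0, 0) (13, 0) (13, 17.5096)]  |A|=199.6581
3. ⊥bis P1·P2 via (9.02,9.275): [(4.6895, 14.7591) (13, 4.2348) (13, 17.5096)]  |A|=55.1603
4. canonical 3-gon: [(4.6895, 14.7591) (13, 4.2348) (13, 17.5096)]
5. shoelace: 55.1603

Area of P1's cell: 55.1603 (3 vertices)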